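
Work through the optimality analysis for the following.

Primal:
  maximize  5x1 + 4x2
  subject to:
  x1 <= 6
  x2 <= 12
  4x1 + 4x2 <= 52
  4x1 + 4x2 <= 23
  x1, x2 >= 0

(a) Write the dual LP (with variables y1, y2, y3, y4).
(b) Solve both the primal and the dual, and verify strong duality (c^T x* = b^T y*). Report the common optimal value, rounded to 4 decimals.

The standard primal-dual pair for 'max c^T x s.t. A x <= b, x >= 0' is:
  Dual:  min b^T y  s.t.  A^T y >= c,  y >= 0.

So the dual LP is:
  minimize  6y1 + 12y2 + 52y3 + 23y4
  subject to:
    y1 + 4y3 + 4y4 >= 5
    y2 + 4y3 + 4y4 >= 4
    y1, y2, y3, y4 >= 0

Solving the primal: x* = (5.75, 0).
  primal value c^T x* = 28.75.
Solving the dual: y* = (0, 0, 0, 1.25).
  dual value b^T y* = 28.75.
Strong duality: c^T x* = b^T y*. Confirmed.

28.75


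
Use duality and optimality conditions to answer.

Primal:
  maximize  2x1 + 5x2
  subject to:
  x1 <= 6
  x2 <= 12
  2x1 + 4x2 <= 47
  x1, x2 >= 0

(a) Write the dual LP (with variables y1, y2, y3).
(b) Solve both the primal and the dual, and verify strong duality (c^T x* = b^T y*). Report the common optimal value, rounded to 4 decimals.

The standard primal-dual pair for 'max c^T x s.t. A x <= b, x >= 0' is:
  Dual:  min b^T y  s.t.  A^T y >= c,  y >= 0.

So the dual LP is:
  minimize  6y1 + 12y2 + 47y3
  subject to:
    y1 + 2y3 >= 2
    y2 + 4y3 >= 5
    y1, y2, y3 >= 0

Solving the primal: x* = (0, 11.75).
  primal value c^T x* = 58.75.
Solving the dual: y* = (0, 0, 1.25).
  dual value b^T y* = 58.75.
Strong duality: c^T x* = b^T y*. Confirmed.

58.75


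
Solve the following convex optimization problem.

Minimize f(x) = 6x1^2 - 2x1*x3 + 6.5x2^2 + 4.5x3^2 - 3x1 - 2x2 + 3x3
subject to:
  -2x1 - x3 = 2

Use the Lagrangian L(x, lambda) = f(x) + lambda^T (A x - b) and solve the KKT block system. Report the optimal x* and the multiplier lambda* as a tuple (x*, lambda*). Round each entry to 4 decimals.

Form the Lagrangian:
  L(x, lambda) = (1/2) x^T Q x + c^T x + lambda^T (A x - b)
Stationarity (grad_x L = 0): Q x + c + A^T lambda = 0.
Primal feasibility: A x = b.

This gives the KKT block system:
  [ Q   A^T ] [ x     ]   [-c ]
  [ A    0  ] [ lambda ] = [ b ]

Solving the linear system:
  x*      = (-0.5536, 0.1538, -0.8929)
  lambda* = (-3.9286)
  f(x*)   = 3.2658

x* = (-0.5536, 0.1538, -0.8929), lambda* = (-3.9286)


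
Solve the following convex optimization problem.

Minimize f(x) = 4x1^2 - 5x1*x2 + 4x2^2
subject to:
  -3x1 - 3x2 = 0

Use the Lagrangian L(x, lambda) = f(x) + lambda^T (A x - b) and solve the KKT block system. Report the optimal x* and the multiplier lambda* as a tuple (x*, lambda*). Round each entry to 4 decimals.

Form the Lagrangian:
  L(x, lambda) = (1/2) x^T Q x + c^T x + lambda^T (A x - b)
Stationarity (grad_x L = 0): Q x + c + A^T lambda = 0.
Primal feasibility: A x = b.

This gives the KKT block system:
  [ Q   A^T ] [ x     ]   [-c ]
  [ A    0  ] [ lambda ] = [ b ]

Solving the linear system:
  x*      = (0, 0)
  lambda* = (0)
  f(x*)   = 0

x* = (0, 0), lambda* = (0)


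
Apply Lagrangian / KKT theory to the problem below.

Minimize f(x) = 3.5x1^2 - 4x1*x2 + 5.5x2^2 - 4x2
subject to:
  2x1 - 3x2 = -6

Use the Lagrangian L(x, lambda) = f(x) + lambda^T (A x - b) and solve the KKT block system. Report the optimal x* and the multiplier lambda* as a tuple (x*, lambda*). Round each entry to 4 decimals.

Form the Lagrangian:
  L(x, lambda) = (1/2) x^T Q x + c^T x + lambda^T (A x - b)
Stationarity (grad_x L = 0): Q x + c + A^T lambda = 0.
Primal feasibility: A x = b.

This gives the KKT block system:
  [ Q   A^T ] [ x     ]   [-c ]
  [ A    0  ] [ lambda ] = [ b ]

Solving the linear system:
  x*      = (-0.6102, 1.5932)
  lambda* = (5.322)
  f(x*)   = 12.7797

x* = (-0.6102, 1.5932), lambda* = (5.322)


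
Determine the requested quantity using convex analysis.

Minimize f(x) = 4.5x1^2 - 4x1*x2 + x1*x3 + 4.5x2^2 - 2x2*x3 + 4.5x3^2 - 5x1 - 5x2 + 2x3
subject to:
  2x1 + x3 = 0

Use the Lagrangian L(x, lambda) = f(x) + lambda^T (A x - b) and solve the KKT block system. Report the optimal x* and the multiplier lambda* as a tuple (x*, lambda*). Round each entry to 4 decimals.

Form the Lagrangian:
  L(x, lambda) = (1/2) x^T Q x + c^T x + lambda^T (A x - b)
Stationarity (grad_x L = 0): Q x + c + A^T lambda = 0.
Primal feasibility: A x = b.

This gives the KKT block system:
  [ Q   A^T ] [ x     ]   [-c ]
  [ A    0  ] [ lambda ] = [ b ]

Solving the linear system:
  x*      = (0.2195, 0.5556, -0.439)
  lambda* = (2.8428)
  f(x*)   = -2.3767

x* = (0.2195, 0.5556, -0.439), lambda* = (2.8428)


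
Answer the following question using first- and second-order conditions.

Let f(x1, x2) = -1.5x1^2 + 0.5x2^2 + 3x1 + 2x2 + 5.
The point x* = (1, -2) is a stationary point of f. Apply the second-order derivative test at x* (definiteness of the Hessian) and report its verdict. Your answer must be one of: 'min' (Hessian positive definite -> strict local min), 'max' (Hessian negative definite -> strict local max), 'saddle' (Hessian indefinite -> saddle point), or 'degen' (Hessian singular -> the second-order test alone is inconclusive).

Compute the Hessian H = grad^2 f:
  H = [[-3, 0], [0, 1]]
Verify stationarity: grad f(x*) = H x* + g = (0, 0).
Eigenvalues of H: -3, 1.
Eigenvalues have mixed signs, so H is indefinite -> x* is a saddle point.

saddle


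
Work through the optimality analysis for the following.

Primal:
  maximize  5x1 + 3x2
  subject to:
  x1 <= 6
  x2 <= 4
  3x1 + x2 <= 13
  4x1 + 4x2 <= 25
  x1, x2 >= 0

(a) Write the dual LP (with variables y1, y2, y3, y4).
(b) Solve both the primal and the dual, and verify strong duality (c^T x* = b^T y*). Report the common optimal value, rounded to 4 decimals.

The standard primal-dual pair for 'max c^T x s.t. A x <= b, x >= 0' is:
  Dual:  min b^T y  s.t.  A^T y >= c,  y >= 0.

So the dual LP is:
  minimize  6y1 + 4y2 + 13y3 + 25y4
  subject to:
    y1 + 3y3 + 4y4 >= 5
    y2 + y3 + 4y4 >= 3
    y1, y2, y3, y4 >= 0

Solving the primal: x* = (3.375, 2.875).
  primal value c^T x* = 25.5.
Solving the dual: y* = (0, 0, 1, 0.5).
  dual value b^T y* = 25.5.
Strong duality: c^T x* = b^T y*. Confirmed.

25.5


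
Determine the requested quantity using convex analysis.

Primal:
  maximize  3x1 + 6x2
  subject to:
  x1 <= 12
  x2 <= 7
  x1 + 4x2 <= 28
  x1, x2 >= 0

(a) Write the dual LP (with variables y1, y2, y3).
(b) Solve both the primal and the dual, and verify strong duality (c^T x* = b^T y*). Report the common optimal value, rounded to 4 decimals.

The standard primal-dual pair for 'max c^T x s.t. A x <= b, x >= 0' is:
  Dual:  min b^T y  s.t.  A^T y >= c,  y >= 0.

So the dual LP is:
  minimize  12y1 + 7y2 + 28y3
  subject to:
    y1 + y3 >= 3
    y2 + 4y3 >= 6
    y1, y2, y3 >= 0

Solving the primal: x* = (12, 4).
  primal value c^T x* = 60.
Solving the dual: y* = (1.5, 0, 1.5).
  dual value b^T y* = 60.
Strong duality: c^T x* = b^T y*. Confirmed.

60


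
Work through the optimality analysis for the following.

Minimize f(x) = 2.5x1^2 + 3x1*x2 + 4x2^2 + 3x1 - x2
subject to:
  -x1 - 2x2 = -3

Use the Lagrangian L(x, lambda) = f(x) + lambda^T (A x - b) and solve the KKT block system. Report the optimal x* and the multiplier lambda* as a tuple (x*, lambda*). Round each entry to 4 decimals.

Form the Lagrangian:
  L(x, lambda) = (1/2) x^T Q x + c^T x + lambda^T (A x - b)
Stationarity (grad_x L = 0): Q x + c + A^T lambda = 0.
Primal feasibility: A x = b.

This gives the KKT block system:
  [ Q   A^T ] [ x     ]   [-c ]
  [ A    0  ] [ lambda ] = [ b ]

Solving the linear system:
  x*      = (-0.5, 1.75)
  lambda* = (5.75)
  f(x*)   = 7

x* = (-0.5, 1.75), lambda* = (5.75)


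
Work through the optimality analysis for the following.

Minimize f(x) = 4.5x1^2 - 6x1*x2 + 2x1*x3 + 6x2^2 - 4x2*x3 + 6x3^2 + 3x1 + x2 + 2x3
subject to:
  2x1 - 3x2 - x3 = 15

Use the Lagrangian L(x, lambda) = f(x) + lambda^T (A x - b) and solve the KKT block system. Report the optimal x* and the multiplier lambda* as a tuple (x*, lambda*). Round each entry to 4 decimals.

Form the Lagrangian:
  L(x, lambda) = (1/2) x^T Q x + c^T x + lambda^T (A x - b)
Stationarity (grad_x L = 0): Q x + c + A^T lambda = 0.
Primal feasibility: A x = b.

This gives the KKT block system:
  [ Q   A^T ] [ x     ]   [-c ]
  [ A    0  ] [ lambda ] = [ b ]

Solving the linear system:
  x*      = (0.4598, -3.8382, -2.5658)
  lambda* = (-12.5179)
  f(x*)   = 90.0887

x* = (0.4598, -3.8382, -2.5658), lambda* = (-12.5179)


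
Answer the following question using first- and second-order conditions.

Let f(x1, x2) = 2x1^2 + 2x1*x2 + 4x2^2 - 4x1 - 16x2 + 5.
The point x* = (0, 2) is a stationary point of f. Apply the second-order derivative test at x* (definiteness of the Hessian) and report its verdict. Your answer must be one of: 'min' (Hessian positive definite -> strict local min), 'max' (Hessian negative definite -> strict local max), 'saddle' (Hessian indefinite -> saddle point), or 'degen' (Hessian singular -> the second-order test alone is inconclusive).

Compute the Hessian H = grad^2 f:
  H = [[4, 2], [2, 8]]
Verify stationarity: grad f(x*) = H x* + g = (0, 0).
Eigenvalues of H: 3.1716, 8.8284.
Both eigenvalues > 0, so H is positive definite -> x* is a strict local min.

min


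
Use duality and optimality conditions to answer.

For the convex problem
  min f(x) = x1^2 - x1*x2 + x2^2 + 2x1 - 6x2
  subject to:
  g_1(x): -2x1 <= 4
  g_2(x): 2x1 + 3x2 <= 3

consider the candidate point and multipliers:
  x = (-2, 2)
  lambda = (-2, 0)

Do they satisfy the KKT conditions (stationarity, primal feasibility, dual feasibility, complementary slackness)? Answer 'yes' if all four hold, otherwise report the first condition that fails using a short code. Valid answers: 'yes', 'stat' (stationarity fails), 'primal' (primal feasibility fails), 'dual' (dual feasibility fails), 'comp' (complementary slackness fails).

Gradient of f: grad f(x) = Q x + c = (-4, 0)
Constraint values g_i(x) = a_i^T x - b_i:
  g_1((-2, 2)) = 0
  g_2((-2, 2)) = -1
Stationarity residual: grad f(x) + sum_i lambda_i a_i = (0, 0)
  -> stationarity OK
Primal feasibility (all g_i <= 0): OK
Dual feasibility (all lambda_i >= 0): FAILS
Complementary slackness (lambda_i * g_i(x) = 0 for all i): OK

Verdict: the first failing condition is dual_feasibility -> dual.

dual


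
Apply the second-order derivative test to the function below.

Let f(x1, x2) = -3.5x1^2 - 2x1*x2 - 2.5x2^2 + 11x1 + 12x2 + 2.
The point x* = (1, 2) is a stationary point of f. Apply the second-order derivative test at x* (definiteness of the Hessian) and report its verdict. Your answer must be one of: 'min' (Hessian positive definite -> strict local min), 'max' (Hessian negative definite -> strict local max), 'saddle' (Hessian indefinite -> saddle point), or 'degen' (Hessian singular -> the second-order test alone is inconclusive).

Compute the Hessian H = grad^2 f:
  H = [[-7, -2], [-2, -5]]
Verify stationarity: grad f(x*) = H x* + g = (0, 0).
Eigenvalues of H: -8.2361, -3.7639.
Both eigenvalues < 0, so H is negative definite -> x* is a strict local max.

max


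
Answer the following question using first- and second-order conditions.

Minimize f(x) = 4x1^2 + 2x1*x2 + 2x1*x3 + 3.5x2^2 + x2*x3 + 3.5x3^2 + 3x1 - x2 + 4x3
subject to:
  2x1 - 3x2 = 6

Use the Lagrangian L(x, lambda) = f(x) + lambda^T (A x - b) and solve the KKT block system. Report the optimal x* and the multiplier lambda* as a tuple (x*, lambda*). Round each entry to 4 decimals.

Form the Lagrangian:
  L(x, lambda) = (1/2) x^T Q x + c^T x + lambda^T (A x - b)
Stationarity (grad_x L = 0): Q x + c + A^T lambda = 0.
Primal feasibility: A x = b.

This gives the KKT block system:
  [ Q   A^T ] [ x     ]   [-c ]
  [ A    0  ] [ lambda ] = [ b ]

Solving the linear system:
  x*      = (0.9216, -1.3856, -0.6368)
  lambda* = (-3.1642)
  f(x*)   = 10.2942

x* = (0.9216, -1.3856, -0.6368), lambda* = (-3.1642)


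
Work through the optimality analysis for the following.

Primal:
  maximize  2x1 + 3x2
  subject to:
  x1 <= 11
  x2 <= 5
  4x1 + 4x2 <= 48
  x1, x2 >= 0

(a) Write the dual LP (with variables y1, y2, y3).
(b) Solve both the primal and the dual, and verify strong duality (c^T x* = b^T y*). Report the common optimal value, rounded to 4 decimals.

The standard primal-dual pair for 'max c^T x s.t. A x <= b, x >= 0' is:
  Dual:  min b^T y  s.t.  A^T y >= c,  y >= 0.

So the dual LP is:
  minimize  11y1 + 5y2 + 48y3
  subject to:
    y1 + 4y3 >= 2
    y2 + 4y3 >= 3
    y1, y2, y3 >= 0

Solving the primal: x* = (7, 5).
  primal value c^T x* = 29.
Solving the dual: y* = (0, 1, 0.5).
  dual value b^T y* = 29.
Strong duality: c^T x* = b^T y*. Confirmed.

29


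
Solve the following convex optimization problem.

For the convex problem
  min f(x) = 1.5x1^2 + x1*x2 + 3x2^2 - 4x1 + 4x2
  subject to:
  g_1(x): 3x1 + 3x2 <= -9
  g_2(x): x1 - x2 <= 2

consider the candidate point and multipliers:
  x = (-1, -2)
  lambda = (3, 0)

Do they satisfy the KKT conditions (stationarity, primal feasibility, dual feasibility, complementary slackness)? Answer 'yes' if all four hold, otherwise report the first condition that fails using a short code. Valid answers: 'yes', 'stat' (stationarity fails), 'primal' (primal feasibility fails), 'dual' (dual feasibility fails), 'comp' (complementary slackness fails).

Gradient of f: grad f(x) = Q x + c = (-9, -9)
Constraint values g_i(x) = a_i^T x - b_i:
  g_1((-1, -2)) = 0
  g_2((-1, -2)) = -1
Stationarity residual: grad f(x) + sum_i lambda_i a_i = (0, 0)
  -> stationarity OK
Primal feasibility (all g_i <= 0): OK
Dual feasibility (all lambda_i >= 0): OK
Complementary slackness (lambda_i * g_i(x) = 0 for all i): OK

Verdict: yes, KKT holds.

yes


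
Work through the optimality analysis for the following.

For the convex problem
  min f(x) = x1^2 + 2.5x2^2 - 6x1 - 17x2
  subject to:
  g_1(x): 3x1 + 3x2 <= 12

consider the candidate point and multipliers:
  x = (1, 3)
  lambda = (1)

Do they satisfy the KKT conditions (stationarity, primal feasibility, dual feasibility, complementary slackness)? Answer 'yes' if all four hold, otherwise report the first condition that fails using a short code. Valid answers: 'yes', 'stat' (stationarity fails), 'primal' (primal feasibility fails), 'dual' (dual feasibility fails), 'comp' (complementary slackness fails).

Gradient of f: grad f(x) = Q x + c = (-4, -2)
Constraint values g_i(x) = a_i^T x - b_i:
  g_1((1, 3)) = 0
Stationarity residual: grad f(x) + sum_i lambda_i a_i = (-1, 1)
  -> stationarity FAILS
Primal feasibility (all g_i <= 0): OK
Dual feasibility (all lambda_i >= 0): OK
Complementary slackness (lambda_i * g_i(x) = 0 for all i): OK

Verdict: the first failing condition is stationarity -> stat.

stat


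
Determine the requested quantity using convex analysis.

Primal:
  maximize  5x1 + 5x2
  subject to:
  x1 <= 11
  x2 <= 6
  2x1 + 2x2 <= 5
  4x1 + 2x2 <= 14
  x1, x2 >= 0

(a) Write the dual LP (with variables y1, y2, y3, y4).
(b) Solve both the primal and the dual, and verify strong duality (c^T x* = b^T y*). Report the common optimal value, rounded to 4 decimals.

The standard primal-dual pair for 'max c^T x s.t. A x <= b, x >= 0' is:
  Dual:  min b^T y  s.t.  A^T y >= c,  y >= 0.

So the dual LP is:
  minimize  11y1 + 6y2 + 5y3 + 14y4
  subject to:
    y1 + 2y3 + 4y4 >= 5
    y2 + 2y3 + 2y4 >= 5
    y1, y2, y3, y4 >= 0

Solving the primal: x* = (2.5, 0).
  primal value c^T x* = 12.5.
Solving the dual: y* = (0, 0, 2.5, 0).
  dual value b^T y* = 12.5.
Strong duality: c^T x* = b^T y*. Confirmed.

12.5


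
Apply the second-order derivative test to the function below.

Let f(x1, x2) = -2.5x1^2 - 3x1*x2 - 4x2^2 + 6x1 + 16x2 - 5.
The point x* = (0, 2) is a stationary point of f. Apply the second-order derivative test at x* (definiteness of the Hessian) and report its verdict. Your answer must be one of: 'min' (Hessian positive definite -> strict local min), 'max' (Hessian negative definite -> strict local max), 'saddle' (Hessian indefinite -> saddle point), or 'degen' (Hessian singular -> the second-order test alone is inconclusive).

Compute the Hessian H = grad^2 f:
  H = [[-5, -3], [-3, -8]]
Verify stationarity: grad f(x*) = H x* + g = (0, 0).
Eigenvalues of H: -9.8541, -3.1459.
Both eigenvalues < 0, so H is negative definite -> x* is a strict local max.

max


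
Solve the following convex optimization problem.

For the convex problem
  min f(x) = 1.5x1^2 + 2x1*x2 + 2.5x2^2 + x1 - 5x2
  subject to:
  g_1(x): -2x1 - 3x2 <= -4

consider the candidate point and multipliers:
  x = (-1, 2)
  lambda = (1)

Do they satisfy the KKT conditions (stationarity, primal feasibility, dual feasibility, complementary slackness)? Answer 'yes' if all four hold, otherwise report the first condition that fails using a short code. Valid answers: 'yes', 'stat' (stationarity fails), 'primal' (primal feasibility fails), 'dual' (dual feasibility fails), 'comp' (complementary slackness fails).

Gradient of f: grad f(x) = Q x + c = (2, 3)
Constraint values g_i(x) = a_i^T x - b_i:
  g_1((-1, 2)) = 0
Stationarity residual: grad f(x) + sum_i lambda_i a_i = (0, 0)
  -> stationarity OK
Primal feasibility (all g_i <= 0): OK
Dual feasibility (all lambda_i >= 0): OK
Complementary slackness (lambda_i * g_i(x) = 0 for all i): OK

Verdict: yes, KKT holds.

yes


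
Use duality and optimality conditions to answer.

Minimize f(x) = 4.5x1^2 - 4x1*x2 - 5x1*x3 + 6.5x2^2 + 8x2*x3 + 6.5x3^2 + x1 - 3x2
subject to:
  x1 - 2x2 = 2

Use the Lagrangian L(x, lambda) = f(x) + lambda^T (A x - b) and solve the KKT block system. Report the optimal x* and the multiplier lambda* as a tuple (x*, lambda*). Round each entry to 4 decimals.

Form the Lagrangian:
  L(x, lambda) = (1/2) x^T Q x + c^T x + lambda^T (A x - b)
Stationarity (grad_x L = 0): Q x + c + A^T lambda = 0.
Primal feasibility: A x = b.

This gives the KKT block system:
  [ Q   A^T ] [ x     ]   [-c ]
  [ A    0  ] [ lambda ] = [ b ]

Solving the linear system:
  x*      = (0.4424, -0.7788, 0.6494)
  lambda* = (-4.8494)
  f(x*)   = 6.2388

x* = (0.4424, -0.7788, 0.6494), lambda* = (-4.8494)


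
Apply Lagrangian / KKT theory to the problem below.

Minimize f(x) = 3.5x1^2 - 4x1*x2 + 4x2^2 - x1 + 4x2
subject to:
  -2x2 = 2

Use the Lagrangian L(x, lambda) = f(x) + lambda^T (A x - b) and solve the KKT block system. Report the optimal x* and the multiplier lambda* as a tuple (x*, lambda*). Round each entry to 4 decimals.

Form the Lagrangian:
  L(x, lambda) = (1/2) x^T Q x + c^T x + lambda^T (A x - b)
Stationarity (grad_x L = 0): Q x + c + A^T lambda = 0.
Primal feasibility: A x = b.

This gives the KKT block system:
  [ Q   A^T ] [ x     ]   [-c ]
  [ A    0  ] [ lambda ] = [ b ]

Solving the linear system:
  x*      = (-0.4286, -1)
  lambda* = (-1.1429)
  f(x*)   = -0.6429

x* = (-0.4286, -1), lambda* = (-1.1429)


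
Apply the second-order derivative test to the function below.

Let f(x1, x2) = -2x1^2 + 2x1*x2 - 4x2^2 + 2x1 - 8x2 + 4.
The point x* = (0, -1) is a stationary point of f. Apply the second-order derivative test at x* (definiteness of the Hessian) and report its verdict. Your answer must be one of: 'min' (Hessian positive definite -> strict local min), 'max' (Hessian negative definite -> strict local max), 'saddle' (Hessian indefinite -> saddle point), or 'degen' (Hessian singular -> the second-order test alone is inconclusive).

Compute the Hessian H = grad^2 f:
  H = [[-4, 2], [2, -8]]
Verify stationarity: grad f(x*) = H x* + g = (0, 0).
Eigenvalues of H: -8.8284, -3.1716.
Both eigenvalues < 0, so H is negative definite -> x* is a strict local max.

max


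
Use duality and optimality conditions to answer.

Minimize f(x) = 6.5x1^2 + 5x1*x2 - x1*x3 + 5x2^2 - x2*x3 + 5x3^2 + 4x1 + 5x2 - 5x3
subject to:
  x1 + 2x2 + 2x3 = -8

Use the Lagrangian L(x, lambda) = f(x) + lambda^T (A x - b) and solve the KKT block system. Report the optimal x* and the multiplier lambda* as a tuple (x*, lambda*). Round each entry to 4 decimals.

Form the Lagrangian:
  L(x, lambda) = (1/2) x^T Q x + c^T x + lambda^T (A x - b)
Stationarity (grad_x L = 0): Q x + c + A^T lambda = 0.
Primal feasibility: A x = b.

This gives the KKT block system:
  [ Q   A^T ] [ x     ]   [-c ]
  [ A    0  ] [ lambda ] = [ b ]

Solving the linear system:
  x*      = (-0.2167, -2.3413, -1.5504)
  lambda* = (8.9729)
  f(x*)   = 33.481

x* = (-0.2167, -2.3413, -1.5504), lambda* = (8.9729)


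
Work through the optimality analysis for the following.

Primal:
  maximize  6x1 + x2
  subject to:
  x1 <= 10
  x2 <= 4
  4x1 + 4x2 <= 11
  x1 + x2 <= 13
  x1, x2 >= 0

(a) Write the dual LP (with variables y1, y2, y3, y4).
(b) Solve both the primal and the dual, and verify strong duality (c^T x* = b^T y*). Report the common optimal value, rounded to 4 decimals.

The standard primal-dual pair for 'max c^T x s.t. A x <= b, x >= 0' is:
  Dual:  min b^T y  s.t.  A^T y >= c,  y >= 0.

So the dual LP is:
  minimize  10y1 + 4y2 + 11y3 + 13y4
  subject to:
    y1 + 4y3 + y4 >= 6
    y2 + 4y3 + y4 >= 1
    y1, y2, y3, y4 >= 0

Solving the primal: x* = (2.75, 0).
  primal value c^T x* = 16.5.
Solving the dual: y* = (0, 0, 1.5, 0).
  dual value b^T y* = 16.5.
Strong duality: c^T x* = b^T y*. Confirmed.

16.5


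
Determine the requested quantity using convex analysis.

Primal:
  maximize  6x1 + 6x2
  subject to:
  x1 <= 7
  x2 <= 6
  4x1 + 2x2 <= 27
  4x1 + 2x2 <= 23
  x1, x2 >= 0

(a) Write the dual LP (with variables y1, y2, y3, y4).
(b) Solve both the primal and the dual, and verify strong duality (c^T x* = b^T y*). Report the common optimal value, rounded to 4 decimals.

The standard primal-dual pair for 'max c^T x s.t. A x <= b, x >= 0' is:
  Dual:  min b^T y  s.t.  A^T y >= c,  y >= 0.

So the dual LP is:
  minimize  7y1 + 6y2 + 27y3 + 23y4
  subject to:
    y1 + 4y3 + 4y4 >= 6
    y2 + 2y3 + 2y4 >= 6
    y1, y2, y3, y4 >= 0

Solving the primal: x* = (2.75, 6).
  primal value c^T x* = 52.5.
Solving the dual: y* = (0, 3, 0, 1.5).
  dual value b^T y* = 52.5.
Strong duality: c^T x* = b^T y*. Confirmed.

52.5


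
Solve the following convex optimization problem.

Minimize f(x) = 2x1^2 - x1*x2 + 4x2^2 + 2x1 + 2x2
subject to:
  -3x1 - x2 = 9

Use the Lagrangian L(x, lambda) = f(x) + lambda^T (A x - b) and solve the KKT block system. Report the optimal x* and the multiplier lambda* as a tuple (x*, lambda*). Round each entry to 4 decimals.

Form the Lagrangian:
  L(x, lambda) = (1/2) x^T Q x + c^T x + lambda^T (A x - b)
Stationarity (grad_x L = 0): Q x + c + A^T lambda = 0.
Primal feasibility: A x = b.

This gives the KKT block system:
  [ Q   A^T ] [ x     ]   [-c ]
  [ A    0  ] [ lambda ] = [ b ]

Solving the linear system:
  x*      = (-2.6951, -0.9146)
  lambda* = (-2.622)
  f(x*)   = 8.189

x* = (-2.6951, -0.9146), lambda* = (-2.622)


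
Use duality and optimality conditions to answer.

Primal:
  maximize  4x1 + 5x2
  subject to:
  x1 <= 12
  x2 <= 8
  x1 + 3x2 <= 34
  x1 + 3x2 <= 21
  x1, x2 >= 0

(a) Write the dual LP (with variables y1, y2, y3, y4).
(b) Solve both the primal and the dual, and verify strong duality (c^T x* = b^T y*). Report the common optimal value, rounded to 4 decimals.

The standard primal-dual pair for 'max c^T x s.t. A x <= b, x >= 0' is:
  Dual:  min b^T y  s.t.  A^T y >= c,  y >= 0.

So the dual LP is:
  minimize  12y1 + 8y2 + 34y3 + 21y4
  subject to:
    y1 + y3 + y4 >= 4
    y2 + 3y3 + 3y4 >= 5
    y1, y2, y3, y4 >= 0

Solving the primal: x* = (12, 3).
  primal value c^T x* = 63.
Solving the dual: y* = (2.3333, 0, 0, 1.6667).
  dual value b^T y* = 63.
Strong duality: c^T x* = b^T y*. Confirmed.

63


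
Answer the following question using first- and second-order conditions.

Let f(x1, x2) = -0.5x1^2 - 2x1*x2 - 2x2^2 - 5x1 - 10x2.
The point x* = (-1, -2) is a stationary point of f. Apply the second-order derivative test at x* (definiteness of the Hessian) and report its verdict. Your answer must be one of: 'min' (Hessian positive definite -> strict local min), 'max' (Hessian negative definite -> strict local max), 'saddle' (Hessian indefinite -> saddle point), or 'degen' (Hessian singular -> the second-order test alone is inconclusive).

Compute the Hessian H = grad^2 f:
  H = [[-1, -2], [-2, -4]]
Verify stationarity: grad f(x*) = H x* + g = (0, 0).
Eigenvalues of H: -5, 0.
H has a zero eigenvalue (singular; negative semidefinite but not definite), so H is neither positive definite, negative definite, nor indefinite. The second-order test alone is inconclusive -> degen.
(Indeed, f is constant along the null direction of H through x*, so x* is not a strict local extremum.)

degen


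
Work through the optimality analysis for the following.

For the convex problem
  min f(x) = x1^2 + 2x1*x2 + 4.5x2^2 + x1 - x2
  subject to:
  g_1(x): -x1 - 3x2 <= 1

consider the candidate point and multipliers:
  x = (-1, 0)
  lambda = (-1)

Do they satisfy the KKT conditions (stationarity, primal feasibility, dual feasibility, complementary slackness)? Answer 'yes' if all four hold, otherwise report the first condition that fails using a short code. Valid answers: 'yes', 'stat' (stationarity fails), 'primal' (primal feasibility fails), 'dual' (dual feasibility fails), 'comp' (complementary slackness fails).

Gradient of f: grad f(x) = Q x + c = (-1, -3)
Constraint values g_i(x) = a_i^T x - b_i:
  g_1((-1, 0)) = 0
Stationarity residual: grad f(x) + sum_i lambda_i a_i = (0, 0)
  -> stationarity OK
Primal feasibility (all g_i <= 0): OK
Dual feasibility (all lambda_i >= 0): FAILS
Complementary slackness (lambda_i * g_i(x) = 0 for all i): OK

Verdict: the first failing condition is dual_feasibility -> dual.

dual


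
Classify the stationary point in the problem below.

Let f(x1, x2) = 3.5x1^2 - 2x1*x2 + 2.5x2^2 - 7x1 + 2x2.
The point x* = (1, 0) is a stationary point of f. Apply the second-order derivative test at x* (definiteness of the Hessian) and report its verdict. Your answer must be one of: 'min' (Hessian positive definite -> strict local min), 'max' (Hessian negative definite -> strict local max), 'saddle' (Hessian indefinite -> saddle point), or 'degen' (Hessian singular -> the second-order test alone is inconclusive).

Compute the Hessian H = grad^2 f:
  H = [[7, -2], [-2, 5]]
Verify stationarity: grad f(x*) = H x* + g = (0, 0).
Eigenvalues of H: 3.7639, 8.2361.
Both eigenvalues > 0, so H is positive definite -> x* is a strict local min.

min


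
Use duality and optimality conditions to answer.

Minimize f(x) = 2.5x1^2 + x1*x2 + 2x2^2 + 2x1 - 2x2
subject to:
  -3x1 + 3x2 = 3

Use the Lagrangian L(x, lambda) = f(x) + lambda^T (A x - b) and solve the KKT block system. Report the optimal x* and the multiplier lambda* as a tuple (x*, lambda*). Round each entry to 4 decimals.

Form the Lagrangian:
  L(x, lambda) = (1/2) x^T Q x + c^T x + lambda^T (A x - b)
Stationarity (grad_x L = 0): Q x + c + A^T lambda = 0.
Primal feasibility: A x = b.

This gives the KKT block system:
  [ Q   A^T ] [ x     ]   [-c ]
  [ A    0  ] [ lambda ] = [ b ]

Solving the linear system:
  x*      = (-0.4545, 0.5455)
  lambda* = (0.0909)
  f(x*)   = -1.1364

x* = (-0.4545, 0.5455), lambda* = (0.0909)


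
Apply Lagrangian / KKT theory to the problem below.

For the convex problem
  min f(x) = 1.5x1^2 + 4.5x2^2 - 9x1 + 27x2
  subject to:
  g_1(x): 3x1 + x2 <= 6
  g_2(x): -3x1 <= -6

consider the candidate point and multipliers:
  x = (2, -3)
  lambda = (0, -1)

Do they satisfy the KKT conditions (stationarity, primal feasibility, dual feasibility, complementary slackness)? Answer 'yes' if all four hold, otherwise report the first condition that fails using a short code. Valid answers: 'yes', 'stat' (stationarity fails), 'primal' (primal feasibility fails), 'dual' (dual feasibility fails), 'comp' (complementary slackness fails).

Gradient of f: grad f(x) = Q x + c = (-3, 0)
Constraint values g_i(x) = a_i^T x - b_i:
  g_1((2, -3)) = -3
  g_2((2, -3)) = 0
Stationarity residual: grad f(x) + sum_i lambda_i a_i = (0, 0)
  -> stationarity OK
Primal feasibility (all g_i <= 0): OK
Dual feasibility (all lambda_i >= 0): FAILS
Complementary slackness (lambda_i * g_i(x) = 0 for all i): OK

Verdict: the first failing condition is dual_feasibility -> dual.

dual


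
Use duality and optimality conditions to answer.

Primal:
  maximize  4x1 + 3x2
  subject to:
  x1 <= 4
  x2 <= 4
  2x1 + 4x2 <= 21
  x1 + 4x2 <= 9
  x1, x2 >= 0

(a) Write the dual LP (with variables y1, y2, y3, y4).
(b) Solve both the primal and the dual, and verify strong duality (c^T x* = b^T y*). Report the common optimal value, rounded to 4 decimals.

The standard primal-dual pair for 'max c^T x s.t. A x <= b, x >= 0' is:
  Dual:  min b^T y  s.t.  A^T y >= c,  y >= 0.

So the dual LP is:
  minimize  4y1 + 4y2 + 21y3 + 9y4
  subject to:
    y1 + 2y3 + y4 >= 4
    y2 + 4y3 + 4y4 >= 3
    y1, y2, y3, y4 >= 0

Solving the primal: x* = (4, 1.25).
  primal value c^T x* = 19.75.
Solving the dual: y* = (3.25, 0, 0, 0.75).
  dual value b^T y* = 19.75.
Strong duality: c^T x* = b^T y*. Confirmed.

19.75


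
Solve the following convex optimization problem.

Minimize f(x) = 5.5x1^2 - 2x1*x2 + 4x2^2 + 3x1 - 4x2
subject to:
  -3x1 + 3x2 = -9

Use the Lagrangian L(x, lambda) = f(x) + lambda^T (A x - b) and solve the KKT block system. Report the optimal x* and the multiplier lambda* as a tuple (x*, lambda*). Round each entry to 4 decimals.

Form the Lagrangian:
  L(x, lambda) = (1/2) x^T Q x + c^T x + lambda^T (A x - b)
Stationarity (grad_x L = 0): Q x + c + A^T lambda = 0.
Primal feasibility: A x = b.

This gives the KKT block system:
  [ Q   A^T ] [ x     ]   [-c ]
  [ A    0  ] [ lambda ] = [ b ]

Solving the linear system:
  x*      = (1.2667, -1.7333)
  lambda* = (6.8)
  f(x*)   = 35.9667

x* = (1.2667, -1.7333), lambda* = (6.8)


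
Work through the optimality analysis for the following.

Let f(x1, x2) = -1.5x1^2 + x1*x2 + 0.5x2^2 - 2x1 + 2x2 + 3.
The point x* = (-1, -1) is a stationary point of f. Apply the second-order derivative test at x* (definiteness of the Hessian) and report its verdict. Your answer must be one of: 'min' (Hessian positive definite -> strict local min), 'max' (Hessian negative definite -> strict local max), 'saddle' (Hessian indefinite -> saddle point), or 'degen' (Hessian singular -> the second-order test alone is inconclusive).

Compute the Hessian H = grad^2 f:
  H = [[-3, 1], [1, 1]]
Verify stationarity: grad f(x*) = H x* + g = (0, 0).
Eigenvalues of H: -3.2361, 1.2361.
Eigenvalues have mixed signs, so H is indefinite -> x* is a saddle point.

saddle


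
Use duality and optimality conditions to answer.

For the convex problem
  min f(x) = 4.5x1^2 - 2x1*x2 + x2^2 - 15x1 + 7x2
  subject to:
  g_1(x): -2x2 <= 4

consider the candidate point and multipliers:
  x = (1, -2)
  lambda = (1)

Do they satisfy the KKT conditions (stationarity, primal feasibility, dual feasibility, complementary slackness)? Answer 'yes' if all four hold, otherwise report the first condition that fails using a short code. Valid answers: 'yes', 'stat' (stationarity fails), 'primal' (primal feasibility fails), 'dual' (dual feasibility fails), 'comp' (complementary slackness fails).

Gradient of f: grad f(x) = Q x + c = (-2, 1)
Constraint values g_i(x) = a_i^T x - b_i:
  g_1((1, -2)) = 0
Stationarity residual: grad f(x) + sum_i lambda_i a_i = (-2, -1)
  -> stationarity FAILS
Primal feasibility (all g_i <= 0): OK
Dual feasibility (all lambda_i >= 0): OK
Complementary slackness (lambda_i * g_i(x) = 0 for all i): OK

Verdict: the first failing condition is stationarity -> stat.

stat


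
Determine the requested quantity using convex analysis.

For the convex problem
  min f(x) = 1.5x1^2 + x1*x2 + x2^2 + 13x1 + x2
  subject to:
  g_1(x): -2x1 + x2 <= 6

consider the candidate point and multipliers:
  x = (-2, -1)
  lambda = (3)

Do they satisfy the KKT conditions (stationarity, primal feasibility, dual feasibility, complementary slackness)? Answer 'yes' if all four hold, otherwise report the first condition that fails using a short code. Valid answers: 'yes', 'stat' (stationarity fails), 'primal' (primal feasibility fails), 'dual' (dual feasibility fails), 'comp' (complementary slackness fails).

Gradient of f: grad f(x) = Q x + c = (6, -3)
Constraint values g_i(x) = a_i^T x - b_i:
  g_1((-2, -1)) = -3
Stationarity residual: grad f(x) + sum_i lambda_i a_i = (0, 0)
  -> stationarity OK
Primal feasibility (all g_i <= 0): OK
Dual feasibility (all lambda_i >= 0): OK
Complementary slackness (lambda_i * g_i(x) = 0 for all i): FAILS

Verdict: the first failing condition is complementary_slackness -> comp.

comp


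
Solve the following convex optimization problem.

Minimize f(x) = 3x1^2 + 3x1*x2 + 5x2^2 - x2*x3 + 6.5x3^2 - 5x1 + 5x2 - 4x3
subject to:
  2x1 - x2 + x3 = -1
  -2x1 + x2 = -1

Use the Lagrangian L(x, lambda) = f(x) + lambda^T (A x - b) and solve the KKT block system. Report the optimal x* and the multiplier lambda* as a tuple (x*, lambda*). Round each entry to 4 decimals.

Form the Lagrangian:
  L(x, lambda) = (1/2) x^T Q x + c^T x + lambda^T (A x - b)
Stationarity (grad_x L = 0): Q x + c + A^T lambda = 0.
Primal feasibility: A x = b.

This gives the KKT block system:
  [ Q   A^T ] [ x     ]   [-c ]
  [ A    0  ] [ lambda ] = [ b ]

Solving the linear system:
  x*      = (0.2414, -0.5172, -2)
  lambda* = (29.4828, 26.931)
  f(x*)   = 30.3103

x* = (0.2414, -0.5172, -2), lambda* = (29.4828, 26.931)


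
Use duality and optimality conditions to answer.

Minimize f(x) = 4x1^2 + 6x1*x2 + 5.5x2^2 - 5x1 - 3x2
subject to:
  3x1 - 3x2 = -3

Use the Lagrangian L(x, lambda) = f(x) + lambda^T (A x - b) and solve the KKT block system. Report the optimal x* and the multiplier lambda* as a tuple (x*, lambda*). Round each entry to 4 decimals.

Form the Lagrangian:
  L(x, lambda) = (1/2) x^T Q x + c^T x + lambda^T (A x - b)
Stationarity (grad_x L = 0): Q x + c + A^T lambda = 0.
Primal feasibility: A x = b.

This gives the KKT block system:
  [ Q   A^T ] [ x     ]   [-c ]
  [ A    0  ] [ lambda ] = [ b ]

Solving the linear system:
  x*      = (-0.2903, 0.7097)
  lambda* = (1.0215)
  f(x*)   = 1.1935

x* = (-0.2903, 0.7097), lambda* = (1.0215)


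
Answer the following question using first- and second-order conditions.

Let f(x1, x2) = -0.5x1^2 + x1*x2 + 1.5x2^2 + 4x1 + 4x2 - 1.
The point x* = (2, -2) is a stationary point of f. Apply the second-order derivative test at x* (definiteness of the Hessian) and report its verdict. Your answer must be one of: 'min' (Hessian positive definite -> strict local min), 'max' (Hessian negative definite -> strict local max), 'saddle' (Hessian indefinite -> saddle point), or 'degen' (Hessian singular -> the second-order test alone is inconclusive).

Compute the Hessian H = grad^2 f:
  H = [[-1, 1], [1, 3]]
Verify stationarity: grad f(x*) = H x* + g = (0, 0).
Eigenvalues of H: -1.2361, 3.2361.
Eigenvalues have mixed signs, so H is indefinite -> x* is a saddle point.

saddle


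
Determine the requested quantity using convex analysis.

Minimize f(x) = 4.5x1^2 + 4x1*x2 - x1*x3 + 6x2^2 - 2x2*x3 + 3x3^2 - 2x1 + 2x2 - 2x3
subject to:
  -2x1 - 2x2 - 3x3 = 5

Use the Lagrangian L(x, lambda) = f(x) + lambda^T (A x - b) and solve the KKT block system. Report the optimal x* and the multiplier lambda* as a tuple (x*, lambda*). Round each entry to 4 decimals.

Form the Lagrangian:
  L(x, lambda) = (1/2) x^T Q x + c^T x + lambda^T (A x - b)
Stationarity (grad_x L = 0): Q x + c + A^T lambda = 0.
Primal feasibility: A x = b.

This gives the KKT block system:
  [ Q   A^T ] [ x     ]   [-c ]
  [ A    0  ] [ lambda ] = [ b ]

Solving the linear system:
  x*      = (-0.1154, -0.7115, -1.1154)
  lambda* = (-2.3846)
  f(x*)   = 6.4808

x* = (-0.1154, -0.7115, -1.1154), lambda* = (-2.3846)


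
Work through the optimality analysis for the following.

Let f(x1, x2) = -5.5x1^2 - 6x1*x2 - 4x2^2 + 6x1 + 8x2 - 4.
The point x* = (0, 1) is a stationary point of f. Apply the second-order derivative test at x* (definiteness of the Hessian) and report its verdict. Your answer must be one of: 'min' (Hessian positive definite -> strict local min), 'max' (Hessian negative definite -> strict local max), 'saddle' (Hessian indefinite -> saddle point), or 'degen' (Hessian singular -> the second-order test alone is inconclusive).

Compute the Hessian H = grad^2 f:
  H = [[-11, -6], [-6, -8]]
Verify stationarity: grad f(x*) = H x* + g = (0, 0).
Eigenvalues of H: -15.6847, -3.3153.
Both eigenvalues < 0, so H is negative definite -> x* is a strict local max.

max


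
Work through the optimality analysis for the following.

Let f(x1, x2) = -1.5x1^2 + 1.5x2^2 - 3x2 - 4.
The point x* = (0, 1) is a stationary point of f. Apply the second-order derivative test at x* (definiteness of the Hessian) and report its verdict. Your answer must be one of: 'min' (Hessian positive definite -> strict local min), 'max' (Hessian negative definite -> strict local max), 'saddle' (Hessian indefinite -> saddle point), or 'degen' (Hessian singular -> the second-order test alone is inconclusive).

Compute the Hessian H = grad^2 f:
  H = [[-3, 0], [0, 3]]
Verify stationarity: grad f(x*) = H x* + g = (0, 0).
Eigenvalues of H: -3, 3.
Eigenvalues have mixed signs, so H is indefinite -> x* is a saddle point.

saddle


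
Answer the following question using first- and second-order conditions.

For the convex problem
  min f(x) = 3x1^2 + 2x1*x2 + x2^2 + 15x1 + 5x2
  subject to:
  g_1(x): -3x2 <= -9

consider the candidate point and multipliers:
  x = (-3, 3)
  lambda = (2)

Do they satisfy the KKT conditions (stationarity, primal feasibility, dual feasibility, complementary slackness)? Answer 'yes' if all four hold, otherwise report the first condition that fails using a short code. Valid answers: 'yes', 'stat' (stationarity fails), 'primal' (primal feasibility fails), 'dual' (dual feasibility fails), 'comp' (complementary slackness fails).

Gradient of f: grad f(x) = Q x + c = (3, 5)
Constraint values g_i(x) = a_i^T x - b_i:
  g_1((-3, 3)) = 0
Stationarity residual: grad f(x) + sum_i lambda_i a_i = (3, -1)
  -> stationarity FAILS
Primal feasibility (all g_i <= 0): OK
Dual feasibility (all lambda_i >= 0): OK
Complementary slackness (lambda_i * g_i(x) = 0 for all i): OK

Verdict: the first failing condition is stationarity -> stat.

stat


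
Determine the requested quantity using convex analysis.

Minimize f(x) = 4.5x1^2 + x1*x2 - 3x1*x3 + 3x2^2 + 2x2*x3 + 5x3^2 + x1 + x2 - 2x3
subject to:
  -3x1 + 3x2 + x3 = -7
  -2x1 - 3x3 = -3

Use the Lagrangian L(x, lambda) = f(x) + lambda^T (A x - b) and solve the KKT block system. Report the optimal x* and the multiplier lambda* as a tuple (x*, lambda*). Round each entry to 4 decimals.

Form the Lagrangian:
  L(x, lambda) = (1/2) x^T Q x + c^T x + lambda^T (A x - b)
Stationarity (grad_x L = 0): Q x + c + A^T lambda = 0.
Primal feasibility: A x = b.

This gives the KKT block system:
  [ Q   A^T ] [ x     ]   [-c ]
  [ A    0  ] [ lambda ] = [ b ]

Solving the linear system:
  x*      = (0.8726, -1.6001, 0.4182)
  lambda* = (2.2972, -0.4462)
  f(x*)   = 6.5888

x* = (0.8726, -1.6001, 0.4182), lambda* = (2.2972, -0.4462)


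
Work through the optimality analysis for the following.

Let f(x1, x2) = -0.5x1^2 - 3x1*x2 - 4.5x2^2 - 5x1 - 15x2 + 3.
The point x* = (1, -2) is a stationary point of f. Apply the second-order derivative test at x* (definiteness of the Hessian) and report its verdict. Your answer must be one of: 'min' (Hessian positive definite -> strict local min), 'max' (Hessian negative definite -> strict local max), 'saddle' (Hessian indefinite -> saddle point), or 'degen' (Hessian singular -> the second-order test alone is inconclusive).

Compute the Hessian H = grad^2 f:
  H = [[-1, -3], [-3, -9]]
Verify stationarity: grad f(x*) = H x* + g = (0, 0).
Eigenvalues of H: -10, 0.
H has a zero eigenvalue (singular; negative semidefinite but not definite), so H is neither positive definite, negative definite, nor indefinite. The second-order test alone is inconclusive -> degen.
(Indeed, f is constant along the null direction of H through x*, so x* is not a strict local extremum.)

degen


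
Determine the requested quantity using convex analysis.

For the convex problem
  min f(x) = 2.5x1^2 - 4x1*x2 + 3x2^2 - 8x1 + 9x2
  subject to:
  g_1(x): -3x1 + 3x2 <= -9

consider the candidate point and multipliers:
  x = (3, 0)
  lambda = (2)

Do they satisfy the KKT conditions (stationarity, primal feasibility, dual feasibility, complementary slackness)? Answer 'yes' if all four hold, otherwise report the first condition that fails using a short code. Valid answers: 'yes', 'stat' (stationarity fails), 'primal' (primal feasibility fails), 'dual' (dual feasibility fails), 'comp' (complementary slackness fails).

Gradient of f: grad f(x) = Q x + c = (7, -3)
Constraint values g_i(x) = a_i^T x - b_i:
  g_1((3, 0)) = 0
Stationarity residual: grad f(x) + sum_i lambda_i a_i = (1, 3)
  -> stationarity FAILS
Primal feasibility (all g_i <= 0): OK
Dual feasibility (all lambda_i >= 0): OK
Complementary slackness (lambda_i * g_i(x) = 0 for all i): OK

Verdict: the first failing condition is stationarity -> stat.

stat
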